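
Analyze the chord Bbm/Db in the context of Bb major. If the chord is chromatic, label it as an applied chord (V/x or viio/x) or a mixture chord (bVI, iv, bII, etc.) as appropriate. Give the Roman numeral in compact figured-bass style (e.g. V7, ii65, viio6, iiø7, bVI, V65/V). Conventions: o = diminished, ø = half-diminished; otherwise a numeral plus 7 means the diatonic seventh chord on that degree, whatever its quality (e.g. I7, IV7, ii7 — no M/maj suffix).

Stacked in thirds the chord is Bb-Db-F: a minor triad on Bb.
Bb is the first degree of Bb major. This is the minor tonic, borrowed from the parallel minor.
With Db in the bass the chord is in first inversion, so the figured bass is 6.

i6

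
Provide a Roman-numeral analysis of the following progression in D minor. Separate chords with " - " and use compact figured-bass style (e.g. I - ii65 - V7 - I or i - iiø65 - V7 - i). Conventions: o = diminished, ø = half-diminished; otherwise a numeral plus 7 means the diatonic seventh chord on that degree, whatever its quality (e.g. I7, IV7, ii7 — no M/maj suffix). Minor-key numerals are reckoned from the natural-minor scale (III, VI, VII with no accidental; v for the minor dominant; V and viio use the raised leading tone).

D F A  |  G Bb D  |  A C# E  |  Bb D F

D-F-A: minor triad on D = scale degree 1 → i.
G-Bb-D: root G is the subdominant; minor triad there is iv.
A-C#-E: major triad on A = scale degree 5 → V.
Bb-D-F: major triad on Bb = scale degree 6 → VI.

i - iv - V - VI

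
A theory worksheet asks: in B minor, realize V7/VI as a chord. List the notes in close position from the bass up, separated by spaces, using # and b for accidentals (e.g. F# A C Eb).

V7/VI is a secondary dominant — the dominant seventh of VI. VI in B minor is G, so the applied chord's root is D, a perfect fifth above.
Building a dominant seventh chord on D gives D-F#-A-C.

D F# A C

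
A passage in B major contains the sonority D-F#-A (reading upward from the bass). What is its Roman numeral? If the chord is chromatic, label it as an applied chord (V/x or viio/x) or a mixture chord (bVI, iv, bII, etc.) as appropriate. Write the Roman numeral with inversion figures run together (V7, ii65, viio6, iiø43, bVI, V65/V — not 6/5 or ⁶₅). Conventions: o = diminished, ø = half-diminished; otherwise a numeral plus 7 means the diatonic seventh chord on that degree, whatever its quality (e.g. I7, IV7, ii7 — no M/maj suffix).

bIII

Stacked in thirds the chord is D-F#-A: a major triad on D.
D is the lowered third degree of B major (diatonic 3 would be D#). This is a major triad on the lowered third degree, borrowed from the parallel minor.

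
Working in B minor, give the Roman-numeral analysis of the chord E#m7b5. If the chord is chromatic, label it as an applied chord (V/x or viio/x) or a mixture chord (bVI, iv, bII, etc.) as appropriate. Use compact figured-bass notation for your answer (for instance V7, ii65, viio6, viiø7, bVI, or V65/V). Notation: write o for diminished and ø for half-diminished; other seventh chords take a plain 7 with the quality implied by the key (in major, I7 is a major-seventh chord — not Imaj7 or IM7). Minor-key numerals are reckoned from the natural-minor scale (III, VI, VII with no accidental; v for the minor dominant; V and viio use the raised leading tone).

Stacked in thirds the chord is E#-G#-B-D#: a half-diminished seventh chord on E#.
E# sits a half step below F# (V in B minor); a diminished chord there is the applied leading-tone chord of V.

viiø7/V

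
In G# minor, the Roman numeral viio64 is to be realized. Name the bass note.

C#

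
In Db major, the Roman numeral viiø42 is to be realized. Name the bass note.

viiø in Db major has root C; the chord is C-Eb-Gb-Bb.
The figure 42 means third inversion — the seventh is in the bass.

Bb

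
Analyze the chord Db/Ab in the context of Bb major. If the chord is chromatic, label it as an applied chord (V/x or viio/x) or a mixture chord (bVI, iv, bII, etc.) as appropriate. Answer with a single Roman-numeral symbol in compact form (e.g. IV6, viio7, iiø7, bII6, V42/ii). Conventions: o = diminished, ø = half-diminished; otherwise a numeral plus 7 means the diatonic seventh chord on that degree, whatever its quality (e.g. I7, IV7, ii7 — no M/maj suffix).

bIII64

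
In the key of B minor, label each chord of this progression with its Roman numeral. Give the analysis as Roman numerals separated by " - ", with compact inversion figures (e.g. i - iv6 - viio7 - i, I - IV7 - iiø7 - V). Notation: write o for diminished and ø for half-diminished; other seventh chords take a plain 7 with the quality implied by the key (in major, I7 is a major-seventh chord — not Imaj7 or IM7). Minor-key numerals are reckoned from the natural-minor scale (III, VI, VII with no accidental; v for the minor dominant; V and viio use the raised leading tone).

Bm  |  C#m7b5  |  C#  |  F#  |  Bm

Bm: minor triad on B = scale degree 1 → i.
C#m7b5 has root C#, degree 2 in B minor, so iiø7.
C# is the secondary dominant of V (major triad on C#): V/V.
F# has root F#, degree 5 in B minor, so V.
Bm: minor triad on B = scale degree 1 → i.

i - iiø7 - V/V - V - i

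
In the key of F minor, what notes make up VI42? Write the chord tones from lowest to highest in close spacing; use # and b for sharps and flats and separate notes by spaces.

C Db F Ab

In F minor, scale degree 6 is Db, and the diatonic chord built there is a major seventh chord.
Stacking thirds from Db gives Db-F-Ab-C.
The figured bass 42 indicates third inversion, placing the seventh (C) in the bass: C-Db-F-Ab.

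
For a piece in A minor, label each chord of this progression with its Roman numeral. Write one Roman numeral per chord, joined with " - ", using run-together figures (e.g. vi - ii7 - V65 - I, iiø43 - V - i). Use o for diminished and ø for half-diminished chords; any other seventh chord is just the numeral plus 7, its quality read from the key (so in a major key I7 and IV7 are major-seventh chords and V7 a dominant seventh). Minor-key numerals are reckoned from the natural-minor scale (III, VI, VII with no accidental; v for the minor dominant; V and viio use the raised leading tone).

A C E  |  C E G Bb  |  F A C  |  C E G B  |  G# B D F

i - V7/VI - VI - III7 - viio7

A-C-E: root A is the tonic; minor triad there is i.
C-E-G-Bb: a dominant seventh chord on C, the applied dominant of VI → V7/VI.
F-A-C: root F is the submediant; major triad there is VI.
C-E-G-B: major seventh chord on C = scale degree 3 → III7.
G#-B-D-F: root G# is the leading tone; fully diminished seventh chord there is viio7.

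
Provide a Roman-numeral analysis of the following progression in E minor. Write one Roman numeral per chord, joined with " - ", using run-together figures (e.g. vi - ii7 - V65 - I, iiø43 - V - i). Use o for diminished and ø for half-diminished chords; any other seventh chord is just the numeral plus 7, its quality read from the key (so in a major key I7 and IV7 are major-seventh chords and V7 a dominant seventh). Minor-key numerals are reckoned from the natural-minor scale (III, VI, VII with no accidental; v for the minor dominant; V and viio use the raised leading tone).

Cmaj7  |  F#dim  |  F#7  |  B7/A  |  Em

VI7 - iio - V7/V - V42 - i

Cmaj7: major seventh chord on C = scale degree 6 → VI7.
F#dim: diminished triad on F# = scale degree 2 → iio.
F#7 is the secondary dominant of V (dominant seventh chord on F#): V7/V.
B7/A has root B, degree 5 in E minor, so V42.
Em: root E is the tonic; minor triad there is i.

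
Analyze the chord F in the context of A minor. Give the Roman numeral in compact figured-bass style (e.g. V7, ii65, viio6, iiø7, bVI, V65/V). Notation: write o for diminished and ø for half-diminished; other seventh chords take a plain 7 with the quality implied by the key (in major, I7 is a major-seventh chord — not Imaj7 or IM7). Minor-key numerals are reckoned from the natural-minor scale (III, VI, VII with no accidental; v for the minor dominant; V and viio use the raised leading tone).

The pitches F-A-C form a major triad rooted on F.
F is scale degree 6 in A minor, and a major triad on that degree is written VI.

VI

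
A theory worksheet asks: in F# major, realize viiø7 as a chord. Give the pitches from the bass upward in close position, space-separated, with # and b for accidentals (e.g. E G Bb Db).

The numeral's case and figure indicate a half-diminished seventh chord. In F# major its root, the seventh degree, is E#.
Stacking thirds from E# gives E#-G#-B-D#.

E# G# B D#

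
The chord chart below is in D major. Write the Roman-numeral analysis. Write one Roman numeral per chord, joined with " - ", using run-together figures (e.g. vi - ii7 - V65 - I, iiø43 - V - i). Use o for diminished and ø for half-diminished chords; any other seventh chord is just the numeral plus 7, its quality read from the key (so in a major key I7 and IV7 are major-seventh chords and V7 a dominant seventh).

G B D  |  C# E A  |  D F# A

IV - V6 - I

G-B-D: major triad on G = scale degree 4 → IV.
C#-E-A has root A, degree 5 in D major, so V6.
D-F#-A has root D, degree 1 in D major, so I.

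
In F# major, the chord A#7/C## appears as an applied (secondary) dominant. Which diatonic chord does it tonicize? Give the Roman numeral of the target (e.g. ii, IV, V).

vi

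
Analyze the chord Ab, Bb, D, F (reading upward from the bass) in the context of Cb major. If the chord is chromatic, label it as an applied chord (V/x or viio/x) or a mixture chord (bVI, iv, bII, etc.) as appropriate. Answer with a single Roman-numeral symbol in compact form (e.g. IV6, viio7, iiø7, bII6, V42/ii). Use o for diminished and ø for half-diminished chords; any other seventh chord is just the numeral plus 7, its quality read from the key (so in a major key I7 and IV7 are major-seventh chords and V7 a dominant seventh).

V42/iii

Stacked in thirds the chord is Bb-D-F-Ab: a dominant seventh chord on Bb.
Bb is not a diatonic chord root with this quality in Cb major, but it lies a perfect fifth above Eb (iii), so the chord functions as an applied dominant of iii.
With Ab in the bass the chord is in third inversion, so the figured bass is 42.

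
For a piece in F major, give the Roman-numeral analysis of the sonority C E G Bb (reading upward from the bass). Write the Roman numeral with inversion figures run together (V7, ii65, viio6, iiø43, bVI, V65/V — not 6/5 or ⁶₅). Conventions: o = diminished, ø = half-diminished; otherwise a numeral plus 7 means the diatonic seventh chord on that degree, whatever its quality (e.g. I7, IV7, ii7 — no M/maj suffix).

V7

The pitches C-E-G-Bb form a dominant seventh chord rooted on C.
C is scale degree 5 in F major, and a dominant seventh chord on that degree is written V7.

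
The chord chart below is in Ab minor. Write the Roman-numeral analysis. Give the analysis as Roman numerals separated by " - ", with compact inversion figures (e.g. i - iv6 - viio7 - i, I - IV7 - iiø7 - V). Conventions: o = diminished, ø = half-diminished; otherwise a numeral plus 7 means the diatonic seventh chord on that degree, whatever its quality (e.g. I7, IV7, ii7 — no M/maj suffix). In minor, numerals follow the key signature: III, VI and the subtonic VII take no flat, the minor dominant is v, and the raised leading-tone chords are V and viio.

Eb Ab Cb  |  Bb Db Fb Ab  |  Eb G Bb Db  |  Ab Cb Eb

Eb-Ab-Cb: minor triad on Ab = scale degree 1 → i64.
Bb-Db-Fb-Ab: half-diminished seventh chord on Bb = scale degree 2 → iiø7.
Eb-G-Bb-Db: dominant seventh chord on Eb = scale degree 5 → V7.
Ab-Cb-Eb: minor triad on Ab = scale degree 1 → i.

i64 - iiø7 - V7 - i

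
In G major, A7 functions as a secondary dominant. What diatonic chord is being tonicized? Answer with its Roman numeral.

V

The chord is a dominant seventh chord on A.
A dominant resolves down a perfect fifth: A → D. In G major, D is scale degree 5, i.e. V.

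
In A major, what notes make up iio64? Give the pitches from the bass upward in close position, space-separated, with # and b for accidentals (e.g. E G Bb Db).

iio64 is the diminished supertonic triad, borrowed from the parallel minor. In A major that root is B.
So the chord is B-D-F.
The figured bass 64 indicates second inversion, placing the fifth (F) in the bass: F-B-D.

F B D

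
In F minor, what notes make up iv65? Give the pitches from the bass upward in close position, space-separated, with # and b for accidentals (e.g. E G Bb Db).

Db F Ab Bb

The numeral's case and figure indicate a minor seventh chord. In F minor its root, the subdominant, is Bb.
Stacking thirds from Bb gives Bb-Db-F-Ab.
The figured bass 65 indicates first inversion, placing the third (Db) in the bass: Db-F-Ab-Bb.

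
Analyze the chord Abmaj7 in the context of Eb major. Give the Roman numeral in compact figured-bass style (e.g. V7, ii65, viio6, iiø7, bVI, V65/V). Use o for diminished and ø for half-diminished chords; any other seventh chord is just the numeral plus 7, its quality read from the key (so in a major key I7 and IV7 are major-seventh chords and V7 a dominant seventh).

Stacked in thirds the chord is Ab-C-Eb-G: a major seventh chord on Ab.
Ab is scale degree 4 in Eb major, and a major seventh chord on that degree is written IV7.

IV7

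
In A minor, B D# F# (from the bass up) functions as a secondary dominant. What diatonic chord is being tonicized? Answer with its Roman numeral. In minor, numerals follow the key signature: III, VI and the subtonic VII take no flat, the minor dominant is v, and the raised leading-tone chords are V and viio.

The chord is a major triad on B.
A dominant resolves down a perfect fifth: B → E. In A minor, E is scale degree 5, i.e. V.

V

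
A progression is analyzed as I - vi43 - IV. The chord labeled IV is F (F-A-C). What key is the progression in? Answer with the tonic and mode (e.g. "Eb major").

IV is given as F-A-C — a major triad with root F.
IV on F implies F is the subdominant; that puts the tonic at C, and the uppercase numeral fits major mode.

C major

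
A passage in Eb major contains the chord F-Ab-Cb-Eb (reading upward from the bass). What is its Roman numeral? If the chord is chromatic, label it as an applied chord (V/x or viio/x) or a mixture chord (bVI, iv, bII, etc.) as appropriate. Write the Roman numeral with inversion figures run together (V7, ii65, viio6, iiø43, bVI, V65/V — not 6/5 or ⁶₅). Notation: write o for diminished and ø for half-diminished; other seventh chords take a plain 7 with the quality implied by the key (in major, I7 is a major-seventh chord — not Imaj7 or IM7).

Stacked in thirds the chord is F-Ab-Cb-Eb: a half-diminished seventh chord on F.
F is the second degree of Eb major. This is the half-diminished supertonic seventh, borrowed from the parallel minor.

iiø7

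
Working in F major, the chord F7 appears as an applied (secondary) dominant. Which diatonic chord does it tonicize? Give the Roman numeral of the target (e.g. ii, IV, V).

IV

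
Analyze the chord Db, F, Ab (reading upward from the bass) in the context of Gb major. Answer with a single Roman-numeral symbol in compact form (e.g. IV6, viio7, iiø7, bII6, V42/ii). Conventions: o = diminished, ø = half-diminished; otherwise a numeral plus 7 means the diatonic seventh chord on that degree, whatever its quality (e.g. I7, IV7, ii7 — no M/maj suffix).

V

The pitches Db-F-Ab form a major triad rooted on Db.
In Gb major, Db is the dominant; the diatonic major triad there is V.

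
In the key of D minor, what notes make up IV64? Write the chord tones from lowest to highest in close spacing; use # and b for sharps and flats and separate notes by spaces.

IV64 is the major subdominant, borrowed from the parallel major. In D minor that root is G.
So the chord is G-B-D.
The figured bass 64 indicates second inversion, placing the fifth (D) in the bass: D-G-B.

D G B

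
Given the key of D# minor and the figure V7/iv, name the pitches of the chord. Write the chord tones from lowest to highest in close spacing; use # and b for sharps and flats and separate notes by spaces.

D# F## A# C#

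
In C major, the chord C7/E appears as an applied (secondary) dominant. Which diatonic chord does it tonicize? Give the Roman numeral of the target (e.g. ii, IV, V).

IV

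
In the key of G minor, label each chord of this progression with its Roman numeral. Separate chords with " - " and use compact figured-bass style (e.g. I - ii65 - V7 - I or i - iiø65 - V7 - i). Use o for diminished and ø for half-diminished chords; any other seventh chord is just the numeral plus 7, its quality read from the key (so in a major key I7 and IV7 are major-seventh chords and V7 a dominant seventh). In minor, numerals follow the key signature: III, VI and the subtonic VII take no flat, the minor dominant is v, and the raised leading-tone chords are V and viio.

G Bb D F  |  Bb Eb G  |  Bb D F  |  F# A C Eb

G-Bb-D-F: root G is the tonic; minor seventh chord there is i7.
Bb-Eb-G: major triad on Eb = scale degree 6 → VI64.
Bb-D-F has root Bb, degree 3 in G minor, so III.
F#-A-C-Eb: root F# is the leading tone; fully diminished seventh chord there is viio7.

i7 - VI64 - III - viio7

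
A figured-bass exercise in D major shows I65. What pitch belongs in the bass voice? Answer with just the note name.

I in D major has root D; the chord is D-F#-A-C#.
The figure 65 means first inversion — the third is in the bass.

F#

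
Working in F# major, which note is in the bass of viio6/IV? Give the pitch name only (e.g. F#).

C#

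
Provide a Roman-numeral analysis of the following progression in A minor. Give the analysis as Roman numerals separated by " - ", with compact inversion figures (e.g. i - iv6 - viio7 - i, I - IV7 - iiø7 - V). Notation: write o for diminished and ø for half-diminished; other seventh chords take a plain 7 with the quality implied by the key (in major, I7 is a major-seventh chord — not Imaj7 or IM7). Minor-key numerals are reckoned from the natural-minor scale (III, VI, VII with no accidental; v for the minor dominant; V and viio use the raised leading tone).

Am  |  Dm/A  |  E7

Am: root A is the tonic; minor triad there is i.
Dm/A: minor triad on D = scale degree 4 → iv64.
E7 has root E, degree 5 in A minor, so V7.

i - iv64 - V7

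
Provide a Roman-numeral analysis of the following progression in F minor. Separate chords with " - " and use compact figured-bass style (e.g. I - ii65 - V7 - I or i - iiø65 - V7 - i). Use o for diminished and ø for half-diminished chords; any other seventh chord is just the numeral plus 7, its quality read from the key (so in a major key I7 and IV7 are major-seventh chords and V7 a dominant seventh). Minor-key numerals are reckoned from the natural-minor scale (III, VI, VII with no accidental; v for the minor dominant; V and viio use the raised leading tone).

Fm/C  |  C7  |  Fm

i64 - V7 - i

Fm/C: minor triad on F = scale degree 1 → i64.
C7 has root C, degree 5 in F minor, so V7.
Fm: minor triad on F = scale degree 1 → i.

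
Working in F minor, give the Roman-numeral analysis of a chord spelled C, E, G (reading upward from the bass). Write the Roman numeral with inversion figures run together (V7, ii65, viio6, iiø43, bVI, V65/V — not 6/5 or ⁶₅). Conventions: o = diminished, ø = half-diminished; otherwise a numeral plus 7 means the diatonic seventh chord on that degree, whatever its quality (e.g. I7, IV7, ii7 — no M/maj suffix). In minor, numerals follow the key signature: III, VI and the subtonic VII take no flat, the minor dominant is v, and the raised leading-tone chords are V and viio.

Stacked in thirds the chord is C-E-G: a major triad on C.
C is scale degree 5 in F minor, and a major triad on that degree is written V.

V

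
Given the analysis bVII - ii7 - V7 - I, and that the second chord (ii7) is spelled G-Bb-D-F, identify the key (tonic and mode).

F major

The chord Gm7 is a minor seventh chord rooted on G; its label is ii7.
If G is scale degree 2 and the mode makes that degree carry a minor seventh chord, the tonic is F and the mode is major.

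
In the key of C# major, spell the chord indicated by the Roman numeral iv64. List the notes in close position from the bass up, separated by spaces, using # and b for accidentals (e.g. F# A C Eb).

C# F# A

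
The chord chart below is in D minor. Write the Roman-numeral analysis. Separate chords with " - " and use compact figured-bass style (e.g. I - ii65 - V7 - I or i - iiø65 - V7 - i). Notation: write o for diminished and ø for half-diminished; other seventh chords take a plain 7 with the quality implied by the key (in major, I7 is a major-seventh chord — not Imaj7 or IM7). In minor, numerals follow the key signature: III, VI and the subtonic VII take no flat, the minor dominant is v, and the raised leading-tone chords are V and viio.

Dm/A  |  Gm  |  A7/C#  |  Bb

i64 - iv - V65 - VI

Dm/A: root D is the tonic; minor triad there is i64.
Gm has root G, degree 4 in D minor, so iv.
A7/C# has root A, degree 5 in D minor, so V65.
Bb has root Bb, degree 6 in D minor, so VI.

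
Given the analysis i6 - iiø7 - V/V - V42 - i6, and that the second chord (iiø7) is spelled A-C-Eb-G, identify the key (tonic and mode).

The anchor chord is a half-diminished seventh chord on A, labeled iiø7.
Counting down one scale step from A places the tonic on G; a half-diminished seventh chord on degree 2 is diatonic only in minor.

G minor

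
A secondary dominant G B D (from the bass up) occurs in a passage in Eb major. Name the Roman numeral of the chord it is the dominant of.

vi

The chord is a major triad on G.
A dominant resolves down a perfect fifth: G → C. In Eb major, C is scale degree 6, i.e. vi.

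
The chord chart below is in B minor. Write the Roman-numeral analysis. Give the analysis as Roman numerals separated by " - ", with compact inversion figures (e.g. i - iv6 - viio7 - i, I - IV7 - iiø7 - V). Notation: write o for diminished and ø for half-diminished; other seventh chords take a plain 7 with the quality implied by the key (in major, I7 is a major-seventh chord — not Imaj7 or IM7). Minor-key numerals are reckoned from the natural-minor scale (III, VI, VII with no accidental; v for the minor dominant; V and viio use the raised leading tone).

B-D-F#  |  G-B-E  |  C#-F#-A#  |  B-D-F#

B-D-F#: minor triad on B = scale degree 1 → i.
G-B-E: root E is the subdominant; minor triad there is iv6.
C#-F#-A#: root F# is the dominant; major triad there is V64.
B-D-F#: minor triad on B = scale degree 1 → i.

i - iv6 - V64 - i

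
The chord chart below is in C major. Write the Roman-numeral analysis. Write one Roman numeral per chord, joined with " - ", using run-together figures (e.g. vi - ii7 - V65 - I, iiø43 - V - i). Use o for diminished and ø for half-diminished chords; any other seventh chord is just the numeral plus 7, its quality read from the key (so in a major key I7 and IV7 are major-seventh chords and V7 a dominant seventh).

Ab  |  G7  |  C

bVI - V7 - I

Ab is non-diatonic — bVI, a mixture chord from C minor.
G7 has root G, degree 5 in C major, so V7.
C: major triad on C = scale degree 1 → I.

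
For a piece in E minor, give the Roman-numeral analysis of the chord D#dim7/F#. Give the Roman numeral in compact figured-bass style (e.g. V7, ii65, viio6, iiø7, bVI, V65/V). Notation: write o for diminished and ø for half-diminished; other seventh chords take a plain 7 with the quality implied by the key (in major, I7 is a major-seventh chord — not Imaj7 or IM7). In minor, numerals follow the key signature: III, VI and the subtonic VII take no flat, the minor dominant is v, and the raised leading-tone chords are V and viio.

viio65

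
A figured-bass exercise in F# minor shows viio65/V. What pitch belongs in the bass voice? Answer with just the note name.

D#

The applied chord viio65/V is rooted on B#: B#-D#-F#-A.
The figure 65 means first inversion — the third is in the bass.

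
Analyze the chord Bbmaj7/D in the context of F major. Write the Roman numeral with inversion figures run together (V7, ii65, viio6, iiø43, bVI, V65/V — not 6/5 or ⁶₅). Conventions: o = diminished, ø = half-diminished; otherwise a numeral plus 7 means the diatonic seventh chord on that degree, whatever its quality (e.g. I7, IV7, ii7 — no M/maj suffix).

IV65

The pitches Bb-D-F-A form a major seventh chord rooted on Bb.
Bb is scale degree 4 in F major, and a major seventh chord on that degree is written IV7.
With D in the bass the chord is in first inversion, so the figured bass is 65.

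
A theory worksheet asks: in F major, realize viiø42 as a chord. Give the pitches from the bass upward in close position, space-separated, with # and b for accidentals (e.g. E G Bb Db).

D E G Bb

In F major, scale degree 7 is E, and the diatonic chord built there is a half-diminished seventh chord.
That chord is spelled E-G-Bb-D.
With the 42 figure the chord is in third inversion; from the bass D upward in close position it reads D-E-G-Bb.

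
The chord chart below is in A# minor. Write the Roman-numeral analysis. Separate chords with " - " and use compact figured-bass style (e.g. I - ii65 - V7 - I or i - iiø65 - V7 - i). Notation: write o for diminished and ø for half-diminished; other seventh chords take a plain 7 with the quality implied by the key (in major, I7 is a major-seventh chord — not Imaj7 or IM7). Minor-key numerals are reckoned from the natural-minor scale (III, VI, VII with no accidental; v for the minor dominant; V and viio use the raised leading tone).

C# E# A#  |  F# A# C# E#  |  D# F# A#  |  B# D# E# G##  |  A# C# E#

i6 - VI7 - iv - V43 - i

C#-E#-A#: root A# is the tonic; minor triad there is i6.
F#-A#-C#-E# has root F#, degree 6 in A# minor, so VI7.
D#-F#-A#: minor triad on D# = scale degree 4 → iv.
B#-D#-E#-G## has root E#, degree 5 in A# minor, so V43.
A#-C#-E#: minor triad on A# = scale degree 1 → i.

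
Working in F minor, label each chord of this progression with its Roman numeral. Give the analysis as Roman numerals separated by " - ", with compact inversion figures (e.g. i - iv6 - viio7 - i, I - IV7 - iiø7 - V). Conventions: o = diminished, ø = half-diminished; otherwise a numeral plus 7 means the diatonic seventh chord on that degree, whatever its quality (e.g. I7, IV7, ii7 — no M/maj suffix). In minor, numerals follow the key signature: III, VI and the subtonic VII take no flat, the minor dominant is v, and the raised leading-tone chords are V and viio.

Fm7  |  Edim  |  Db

Fm7: root F is the tonic; minor seventh chord there is i7.
Edim has root E, degree 7 in F minor, so viio.
Db: root Db is the submediant; major triad there is VI.

i7 - viio - VI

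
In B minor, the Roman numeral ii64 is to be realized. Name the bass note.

G#

ii in B minor has root C#; the chord is C#-E-G#.
The figure 64 means second inversion — the fifth is in the bass.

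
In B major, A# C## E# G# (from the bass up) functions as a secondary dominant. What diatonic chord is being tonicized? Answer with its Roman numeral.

iii

The chord is a dominant seventh chord on A#.
A dominant resolves down a perfect fifth: A# → D#. In B major, D# is scale degree 3, i.e. iii.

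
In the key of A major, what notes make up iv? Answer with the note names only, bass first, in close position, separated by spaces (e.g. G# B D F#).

Scale degree 4 in A major is D; here the chord built on it is altered to a minor triad. iv is the minor subdominant, borrowed from the parallel minor.
So the chord is D-F-A, a minor triad.

D F A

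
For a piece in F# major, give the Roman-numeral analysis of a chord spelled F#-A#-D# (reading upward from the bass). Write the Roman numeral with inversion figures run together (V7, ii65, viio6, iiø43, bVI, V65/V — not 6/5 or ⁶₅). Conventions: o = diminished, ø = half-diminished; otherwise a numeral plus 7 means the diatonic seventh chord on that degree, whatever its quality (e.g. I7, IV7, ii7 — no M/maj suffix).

vi6

The pitches D#-F#-A# form a minor triad rooted on D#.
D# is scale degree 6 in F# major, and a minor triad on that degree is written vi.
With F# in the bass the chord is in first inversion, so the figured bass is 6.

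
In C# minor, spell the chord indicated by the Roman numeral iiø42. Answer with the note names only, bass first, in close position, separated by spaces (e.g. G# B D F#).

C# D# F# A

In C# minor, the supertonic is D#, and the diatonic chord built there is a half-diminished seventh chord.
That chord is spelled D#-F#-A-C#.
The figured bass 42 indicates third inversion, placing the seventh (C#) in the bass: C#-D#-F#-A.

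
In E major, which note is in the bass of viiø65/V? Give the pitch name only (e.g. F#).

C#

The applied chord viiø65/V is rooted on A#: A#-C#-E-G#.
The figure 65 means first inversion — the third is in the bass.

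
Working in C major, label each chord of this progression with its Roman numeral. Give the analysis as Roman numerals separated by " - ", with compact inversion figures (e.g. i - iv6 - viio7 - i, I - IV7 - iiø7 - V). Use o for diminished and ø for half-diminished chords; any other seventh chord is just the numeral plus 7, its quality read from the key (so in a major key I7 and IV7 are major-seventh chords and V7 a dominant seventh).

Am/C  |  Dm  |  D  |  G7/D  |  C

vi6 - ii - V/V - V43 - I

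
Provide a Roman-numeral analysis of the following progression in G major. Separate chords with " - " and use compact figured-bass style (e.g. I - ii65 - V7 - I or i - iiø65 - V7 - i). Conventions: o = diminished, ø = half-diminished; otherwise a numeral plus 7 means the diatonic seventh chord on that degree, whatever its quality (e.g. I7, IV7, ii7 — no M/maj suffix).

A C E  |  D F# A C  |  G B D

ii - V7 - I

A-C-E has root A, degree 2 in G major, so ii.
D-F#-A-C: root D is the dominant; dominant seventh chord there is V7.
G-B-D has root G, degree 1 in G major, so I.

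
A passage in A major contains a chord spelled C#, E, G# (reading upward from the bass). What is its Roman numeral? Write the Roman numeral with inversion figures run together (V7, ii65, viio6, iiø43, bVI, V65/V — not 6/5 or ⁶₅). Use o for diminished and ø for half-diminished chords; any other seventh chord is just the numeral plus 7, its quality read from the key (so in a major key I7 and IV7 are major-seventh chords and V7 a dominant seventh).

iii

Stacked in thirds the chord is C#-E-G#: a minor triad on C#.
C# is scale degree 3 in A major, and a minor triad on that degree is written iii.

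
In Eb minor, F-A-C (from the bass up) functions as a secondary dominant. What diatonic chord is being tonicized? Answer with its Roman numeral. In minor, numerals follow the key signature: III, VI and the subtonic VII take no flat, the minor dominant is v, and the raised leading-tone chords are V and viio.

The chord is a major triad on F.
A dominant resolves down a perfect fifth: F → Bb. In Eb minor, Bb is scale degree 5, i.e. V.

V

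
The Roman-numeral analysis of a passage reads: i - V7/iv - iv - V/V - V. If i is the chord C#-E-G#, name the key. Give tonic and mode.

The chord C#m is a minor triad rooted on C#; its label is i.
If C# is scale degree 1 and the mode makes that degree carry a minor triad, the tonic is C# and the mode is minor.

C# minor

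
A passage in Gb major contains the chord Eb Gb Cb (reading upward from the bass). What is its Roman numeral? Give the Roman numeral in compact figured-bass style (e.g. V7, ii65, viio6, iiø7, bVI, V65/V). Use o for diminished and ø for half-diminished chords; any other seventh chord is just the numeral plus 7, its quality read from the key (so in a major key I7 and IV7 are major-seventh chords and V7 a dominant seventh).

The pitches Cb-Eb-Gb form a major triad rooted on Cb.
Cb is scale degree 4 in Gb major, and a major triad on that degree is written IV.
With Eb in the bass the chord is in first inversion, so the figured bass is 6.

IV6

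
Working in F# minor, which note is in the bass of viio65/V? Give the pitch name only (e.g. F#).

D#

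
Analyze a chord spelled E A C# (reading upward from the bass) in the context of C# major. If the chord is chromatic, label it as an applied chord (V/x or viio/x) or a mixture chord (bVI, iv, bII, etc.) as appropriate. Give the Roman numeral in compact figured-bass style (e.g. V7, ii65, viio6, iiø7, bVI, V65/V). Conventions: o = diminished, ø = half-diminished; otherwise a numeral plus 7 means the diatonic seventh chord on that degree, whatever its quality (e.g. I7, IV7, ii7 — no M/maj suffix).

bVI64

Stacked in thirds the chord is A-C#-E: a major triad on A.
A is the lowered sixth degree of C# major (diatonic 6 would be A#). This is a major triad on the lowered sixth degree, borrowed from the parallel minor.
With E in the bass the chord is in second inversion, so the figured bass is 64.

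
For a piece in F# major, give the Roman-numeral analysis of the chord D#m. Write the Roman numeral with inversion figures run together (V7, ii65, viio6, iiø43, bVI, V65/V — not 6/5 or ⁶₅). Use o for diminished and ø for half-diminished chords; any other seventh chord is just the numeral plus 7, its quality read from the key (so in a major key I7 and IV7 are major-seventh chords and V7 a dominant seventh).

vi

Stacked in thirds the chord is D#-F#-A#: a minor triad on D#.
In F# major, D# is the submediant; the diatonic minor triad there is vi.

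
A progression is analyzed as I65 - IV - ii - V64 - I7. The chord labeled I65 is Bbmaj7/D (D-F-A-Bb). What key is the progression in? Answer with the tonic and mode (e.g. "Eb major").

The anchor chord is a major seventh chord on Bb, labeled I65.
If Bb is scale degree 1 and the mode makes that degree carry a major seventh chord, the tonic is Bb and the mode is major.

Bb major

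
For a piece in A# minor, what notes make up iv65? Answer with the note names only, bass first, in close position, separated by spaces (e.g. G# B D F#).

F# A# C# D#

In A# minor, scale degree 4 is D#, and the diatonic chord built there is a minor seventh chord.
Stacking thirds from D# gives D#-F#-A#-C#.
With the 65 figure the chord is in first inversion; from the bass F# upward in close position it reads F#-A#-C#-D#.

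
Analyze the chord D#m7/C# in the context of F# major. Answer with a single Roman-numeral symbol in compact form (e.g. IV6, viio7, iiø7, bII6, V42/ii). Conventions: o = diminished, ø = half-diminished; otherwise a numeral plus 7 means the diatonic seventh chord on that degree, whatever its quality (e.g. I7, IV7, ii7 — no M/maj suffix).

vi42

Stacked in thirds the chord is D#-F#-A#-C#: a minor seventh chord on D#.
D# is scale degree 6 in F# major, and a minor seventh chord on that degree is written vi7.
With C# in the bass the chord is in third inversion, so the figured bass is 42.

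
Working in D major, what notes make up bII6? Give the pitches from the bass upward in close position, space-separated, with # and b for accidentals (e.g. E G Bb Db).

G Bb Eb

bII6 is the Neapolitan sixth — a major triad on the lowered second degree, here in its customary first inversion. In D major that root is Eb.
So the chord is Eb-G-Bb, a major triad.
With the 6 figure the chord is in first inversion; from the bass G upward in close position it reads G-Bb-Eb.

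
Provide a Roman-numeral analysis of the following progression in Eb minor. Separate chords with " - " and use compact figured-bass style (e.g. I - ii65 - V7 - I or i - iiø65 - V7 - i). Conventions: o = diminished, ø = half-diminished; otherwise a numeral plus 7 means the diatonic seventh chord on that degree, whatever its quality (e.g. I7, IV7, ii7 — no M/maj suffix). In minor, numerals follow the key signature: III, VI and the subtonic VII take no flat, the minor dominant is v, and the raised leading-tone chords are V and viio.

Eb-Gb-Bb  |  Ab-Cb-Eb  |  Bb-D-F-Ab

i - iv - V7

Eb-Gb-Bb: minor triad on Eb = scale degree 1 → i.
Ab-Cb-Eb: minor triad on Ab = scale degree 4 → iv.
Bb-D-F-Ab: dominant seventh chord on Bb = scale degree 5 → V7.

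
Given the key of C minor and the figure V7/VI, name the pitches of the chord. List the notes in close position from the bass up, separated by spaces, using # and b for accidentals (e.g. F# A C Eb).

V7/VI is a secondary dominant — the dominant seventh of VI. VI in C minor is Ab, so the applied chord's root is Eb, a perfect fifth above.
Building a dominant seventh chord on Eb gives Eb-G-Bb-Db.

Eb G Bb Db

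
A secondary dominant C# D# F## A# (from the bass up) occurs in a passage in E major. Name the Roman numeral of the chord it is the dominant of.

iii

The chord is a dominant seventh chord on D#.
A dominant resolves down a perfect fifth: D# → G#. In E major, G# is scale degree 3, i.e. iii.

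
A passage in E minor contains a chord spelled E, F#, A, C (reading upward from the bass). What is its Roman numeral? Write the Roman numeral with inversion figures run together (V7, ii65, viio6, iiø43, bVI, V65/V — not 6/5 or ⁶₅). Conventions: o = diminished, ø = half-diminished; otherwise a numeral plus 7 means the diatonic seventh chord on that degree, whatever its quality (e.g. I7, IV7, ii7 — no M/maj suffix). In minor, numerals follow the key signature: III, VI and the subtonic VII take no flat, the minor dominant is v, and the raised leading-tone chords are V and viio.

iiø42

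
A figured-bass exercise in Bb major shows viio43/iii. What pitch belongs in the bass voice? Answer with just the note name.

The applied chord viio43/iii is rooted on C#: C#-E-G-Bb.
The figure 43 means second inversion — the fifth is in the bass.

G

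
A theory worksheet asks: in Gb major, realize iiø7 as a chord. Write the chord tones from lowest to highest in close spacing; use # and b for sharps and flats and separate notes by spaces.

Ab Cb Ebb Gb

Scale degree 2 in Gb major is Ab; here the chord built on it is altered to a half-diminished seventh chord. iiø7 is the half-diminished supertonic seventh, borrowed from the parallel minor.
So the chord is Ab-Cb-Ebb-Gb.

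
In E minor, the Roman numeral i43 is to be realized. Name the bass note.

B

i in E minor has root E; the chord is E-G-B-D.
The figure 43 means second inversion — the fifth is in the bass.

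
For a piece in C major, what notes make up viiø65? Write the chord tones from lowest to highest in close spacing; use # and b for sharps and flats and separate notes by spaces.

The numeral's case and figure indicate a half-diminished seventh chord. In C major its root, the seventh degree, is B.
Stacking thirds from B gives B-D-F-A.
The figured bass 65 indicates first inversion, placing the third (D) in the bass: D-F-A-B.

D F A B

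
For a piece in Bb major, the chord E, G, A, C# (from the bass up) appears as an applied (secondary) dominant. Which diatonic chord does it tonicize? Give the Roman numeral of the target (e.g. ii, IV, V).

iii

The chord is a dominant seventh chord on A.
A dominant resolves down a perfect fifth: A → D. In Bb major, D is scale degree 3, i.e. iii.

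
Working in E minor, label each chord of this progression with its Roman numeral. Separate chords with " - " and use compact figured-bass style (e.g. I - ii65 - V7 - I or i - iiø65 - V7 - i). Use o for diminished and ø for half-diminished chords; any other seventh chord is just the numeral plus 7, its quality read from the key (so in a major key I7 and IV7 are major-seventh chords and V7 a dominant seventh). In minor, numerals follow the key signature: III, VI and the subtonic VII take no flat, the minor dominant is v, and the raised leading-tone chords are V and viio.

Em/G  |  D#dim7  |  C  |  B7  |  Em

Em/G: root E is the tonic; minor triad there is i6.
D#dim7: fully diminished seventh chord on D# = scale degree 7 → viio7.
C: major triad on C = scale degree 6 → VI.
B7: root B is the dominant; dominant seventh chord there is V7.
Em: root E is the tonic; minor triad there is i.

i6 - viio7 - VI - V7 - i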